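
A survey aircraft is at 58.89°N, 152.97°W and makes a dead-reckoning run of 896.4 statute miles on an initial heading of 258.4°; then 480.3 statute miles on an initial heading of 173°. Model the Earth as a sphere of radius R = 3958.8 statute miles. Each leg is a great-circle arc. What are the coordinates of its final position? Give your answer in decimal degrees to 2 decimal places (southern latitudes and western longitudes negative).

Apply the spherical direct solution leg by leg, carrying full precision between legs.
Leg 1: from (58.89°, -152.97°), δ = 896.4/3958.8 = 0.226432 rad, θ = 258.4° → φ = 54.19°, λ = -175.05°.
Leg 2: from (54.19°, -175.05°), δ = 480.3/3958.8 = 0.121325 rad, θ = 173° → φ = 47.29°, λ = -173.80°.

latitude 47.29°, longitude -173.80°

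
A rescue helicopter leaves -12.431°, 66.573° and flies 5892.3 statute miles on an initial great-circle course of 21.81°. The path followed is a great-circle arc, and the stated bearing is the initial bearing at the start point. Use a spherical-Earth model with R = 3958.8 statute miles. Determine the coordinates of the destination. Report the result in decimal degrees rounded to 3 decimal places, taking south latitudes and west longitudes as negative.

latitude 62.358°, longitude 119.521°

δ = 5892.3/3958.8 = 1.488406 rad (85.2794°).
With φ₁ = -12.431° = -0.216962 rad and θ = 21.81° = 0.380656 rad:
Destination latitude: φ₂ = arcsin( sin φ₁ cos δ + cos φ₁ sin δ cos θ ) = arcsin(0.885864) = 62.358°.
Δλ = atan2( sin θ sin δ cos φ₁ , cos δ − sin φ₁ sin φ₂ ) = atan2(0.361589, 0.272992) = 0.924117 rad = 52.948°.
Hence λ₂ = 66.573° + 52.948° = 119.521°.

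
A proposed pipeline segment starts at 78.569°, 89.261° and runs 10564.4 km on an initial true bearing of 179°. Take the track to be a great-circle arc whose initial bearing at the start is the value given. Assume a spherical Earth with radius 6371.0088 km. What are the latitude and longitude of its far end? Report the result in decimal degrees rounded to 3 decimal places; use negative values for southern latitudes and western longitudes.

δ = 10564.4/6371.0088 = 1.658199 rad (95.0078°).
Converting: φ₁ = 1.371288 rad, θ = 3.124139 rad.
Destination latitude: φ₂ = arcsin( sin φ₁ cos δ + cos φ₁ sin δ cos θ ) = arcsin(-0.282961) = -16.437°.
Then Δλ = atan2(0.003446, 0.190057) = 0.018128 rad, from sin θ sin δ cos φ₁ over cos δ − sin φ₁ sin φ₂.
Hence λ₂ = 89.261° + 1.039° = 90.300°.

latitude -16.437°, longitude 90.300°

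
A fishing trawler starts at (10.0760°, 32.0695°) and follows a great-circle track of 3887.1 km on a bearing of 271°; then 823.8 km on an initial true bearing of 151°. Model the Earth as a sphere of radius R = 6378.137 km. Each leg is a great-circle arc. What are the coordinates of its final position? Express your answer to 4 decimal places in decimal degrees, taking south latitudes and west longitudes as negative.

Apply the spherical direct solution leg by leg, carrying full precision between legs.
Leg 1: from (10.0760°, 32.0695°), δ = 3887.1/6378.137 = 0.609441 rad, θ = 271° → φ = 8.8178°, λ = -3.3225°.
Leg 2: from (8.8178°, -3.3225°), δ = 823.8/6378.137 = 0.129160 rad, θ = 151° → φ = 2.3323°, λ = 0.2606°.

latitude 2.3323°, longitude 0.2606°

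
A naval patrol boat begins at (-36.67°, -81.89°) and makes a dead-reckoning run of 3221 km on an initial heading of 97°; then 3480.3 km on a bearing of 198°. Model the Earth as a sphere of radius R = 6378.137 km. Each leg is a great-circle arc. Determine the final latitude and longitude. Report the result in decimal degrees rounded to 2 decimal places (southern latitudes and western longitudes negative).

latitude -63.22°, longitude -66.98°

Apply the spherical direct solution leg by leg, carrying full precision between legs.
Leg 1: from (-36.67°, -81.89°), δ = 3221/6378.137 = 0.505006 rad, θ = 97° → φ = -34.75°, λ = -46.13°.
Leg 2: from (-34.75°, -46.13°), δ = 3480.3/6378.137 = 0.545661 rad, θ = 198° → φ = -63.22°, λ = -66.98°.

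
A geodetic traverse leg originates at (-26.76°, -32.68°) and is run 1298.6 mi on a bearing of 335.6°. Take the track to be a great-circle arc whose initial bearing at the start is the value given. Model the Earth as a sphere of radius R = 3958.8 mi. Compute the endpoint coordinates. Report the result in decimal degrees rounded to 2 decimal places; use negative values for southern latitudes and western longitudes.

Angular distance δ = d/R = 1298.6 / 3958.8 = 0.328029 rad.
Start latitude φ₁ = -0.467050 rad; initial bearing θ = 5.857325 rad.
Destination latitude: φ₂ = arcsin( sin φ₁ cos δ + cos φ₁ sin δ cos θ ) = arcsin(-0.164268) = -9.45°.
Δλ = atan2( sin θ sin δ cos φ₁ , cos δ − sin φ₁ sin φ₂ ) = atan2(-0.118839, 0.872717) = -0.135339 rad = -7.75°.
λ₂ = -32.68° + -7.75° = -40.43°.

latitude -9.45°, longitude -40.43°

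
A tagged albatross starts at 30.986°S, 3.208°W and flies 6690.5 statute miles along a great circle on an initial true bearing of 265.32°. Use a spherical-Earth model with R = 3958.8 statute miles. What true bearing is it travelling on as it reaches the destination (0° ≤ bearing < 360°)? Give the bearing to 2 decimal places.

final bearing 301.30°

Central angle δ = d/R = 1.690032 rad.
Start latitude φ₁ = -0.540808 rad; initial bearing θ = 4.630708 rad.
Applying the spherical law of cosines for sides, sin φ₂ = sin φ₁ cos δ + cos φ₁ sin δ cos θ = -0.008210, so φ₂ = -0.470°.
Δλ = atan2( sin θ sin δ cos φ₁ , cos δ − sin φ₁ sin φ₂ ) = atan2(-0.848368, -0.123180) = -1.714985 rad = -98.261°.
λ₂ = λ₁ + Δλ = -101.469°.
The forward bearing on arrival equals the back-azimuth from the destination plus 180°.
Back-azimuth from P₂ (-0.47°, -101.47°) to P₁ (-30.99°, -3.21°), with Δλ' = λ₁ − λ₂ = 98.26°: atan2( sin Δλ' cos φ₁ , cos φ₂ sin φ₁ − sin φ₂ cos φ₁ cos Δλ' ) = 121.30°.
Final bearing = (121.30° + 180°) mod 360° = 301.30°.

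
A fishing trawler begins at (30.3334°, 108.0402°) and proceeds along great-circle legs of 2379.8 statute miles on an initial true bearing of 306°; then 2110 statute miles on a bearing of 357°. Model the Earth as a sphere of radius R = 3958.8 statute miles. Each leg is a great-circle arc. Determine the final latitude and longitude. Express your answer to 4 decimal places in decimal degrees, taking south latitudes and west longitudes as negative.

latitude 75.1296°, longitude 62.0194°

Apply the spherical direct solution leg by leg, carrying full precision between legs.
Leg 1: from (30.3334°, 108.0402°), δ = 2379.8/3958.8 = 0.601142 rad, θ = 306° → φ = 44.7025°, λ = 67.9671°.
Leg 2: from (44.7025°, 67.9671°), δ = 2110/3958.8 = 0.532990 rad, θ = 357° → φ = 75.1296°, λ = 62.0194°.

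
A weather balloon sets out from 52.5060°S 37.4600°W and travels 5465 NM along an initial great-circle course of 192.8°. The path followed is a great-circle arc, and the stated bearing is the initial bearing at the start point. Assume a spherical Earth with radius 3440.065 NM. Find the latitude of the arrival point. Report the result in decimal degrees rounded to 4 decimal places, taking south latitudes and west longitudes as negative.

δ = 5465/3440.065 = 1.588633 rad (91.0220°).
Start latitude φ₁ = -0.916403 rad; initial bearing θ = 3.364995 rad.
sin φ₂ = sin φ₁ cos δ + cos φ₁ sin δ cos θ = (-0.793417)(-0.017836) + (0.608678)(0.999841)(-0.975149) = -0.579307
φ₂ = asin(-0.579307) = -0.617878 rad = -35.4018°.
Δλ = atan2( sin θ sin δ cos φ₁ , cos δ − sin φ₁ sin φ₂ ) = atan2(-0.134830, -0.477467) = -2.866372 rad = -164.2310°.
λ₂ = -37.4600° + -164.2310° = -201.6910°, normalized to (−180°, 180°] → 158.3090°.

latitude -35.4018°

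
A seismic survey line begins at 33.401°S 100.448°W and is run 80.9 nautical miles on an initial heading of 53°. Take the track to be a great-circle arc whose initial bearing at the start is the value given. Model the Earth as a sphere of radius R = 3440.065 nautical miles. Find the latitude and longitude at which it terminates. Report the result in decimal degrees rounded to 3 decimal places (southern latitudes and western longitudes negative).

latitude -32.584°, longitude -99.171°

The arc subtends δ = 80.9/3440.065 = 0.023517 rad at the centre.
Start latitude φ₁ = -0.582957 rad; initial bearing θ = 0.925025 rad.
Applying the spherical law of cosines for sides, sin φ₂ = sin φ₁ cos δ + cos φ₁ sin δ cos θ = -0.538529, so φ₂ = -32.584°.
Then Δλ = atan2(0.015678, 0.703266) = 0.022290 rad, from sin θ sin δ cos φ₁ over cos δ − sin φ₁ sin φ₂.
λ₂ = λ₁ + Δλ = -99.171°.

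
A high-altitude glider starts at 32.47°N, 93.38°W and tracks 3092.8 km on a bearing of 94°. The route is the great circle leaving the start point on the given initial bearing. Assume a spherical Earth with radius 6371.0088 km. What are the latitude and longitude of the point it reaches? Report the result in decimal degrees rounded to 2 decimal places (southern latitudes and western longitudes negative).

The arc subtends δ = 3092.8/6371.0088 = 0.485449 rad at the centre.
With φ₁ = 32.47° = 0.566708 rad and θ = 94° = 1.640609 rad:
sin φ₂ = sin φ₁ cos δ + cos φ₁ sin δ cos θ = (0.536858)(0.884466) + (0.843673)(0.466606)(-0.069756) = 0.447372
φ₂ = asin(0.447372) = 0.463825 rad = 26.58°.
For the longitude increment, Δλ = atan2( sin θ sin δ cos φ₁, cos δ − sin φ₁ sin φ₂ ) = atan2(0.392703, 0.644290) = 31.36°.
λ₂ = -93.38° + 31.36° = -62.02°.

latitude 26.58°, longitude -62.02°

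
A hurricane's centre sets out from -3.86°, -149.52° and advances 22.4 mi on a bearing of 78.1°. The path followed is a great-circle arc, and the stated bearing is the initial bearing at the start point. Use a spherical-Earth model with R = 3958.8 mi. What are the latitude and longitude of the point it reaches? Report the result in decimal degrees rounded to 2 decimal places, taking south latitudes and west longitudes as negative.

latitude -3.79°, longitude -149.20°

Angular distance δ = d/R = 22.4 / 3958.8 = 0.005658 rad.
Converting: φ₁ = -0.067370 rad, θ = 1.363102 rad.
Destination latitude: φ₂ = arcsin( sin φ₁ cos δ + cos φ₁ sin δ cos θ ) = arcsin(-0.066154) = -3.79°.
Then Δλ = atan2(0.005524, 0.995531) = 0.005549 rad, from sin θ sin δ cos φ₁ over cos δ − sin φ₁ sin φ₂.
Hence λ₂ = -149.52° + 0.32° = -149.20°.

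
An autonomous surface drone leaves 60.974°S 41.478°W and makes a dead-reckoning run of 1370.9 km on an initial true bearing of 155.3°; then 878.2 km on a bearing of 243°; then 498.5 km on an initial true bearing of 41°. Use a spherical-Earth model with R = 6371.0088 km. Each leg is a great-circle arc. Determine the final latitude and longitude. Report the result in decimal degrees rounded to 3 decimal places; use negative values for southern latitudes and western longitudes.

latitude -69.972°, longitude -42.173°

Apply the spherical direct solution leg by leg, carrying full precision between legs.
Leg 1: from (-60.974°, -41.478°), δ = 1370.9/6371.0088 = 0.215178 rad, θ = 155.3° → φ = -71.506°, λ = -25.141°.
Leg 2: from (-71.506°, -25.141°), δ = 878.2/6371.0088 = 0.137843 rad, θ = 243° → φ = -73.567°, λ = -50.785°.
Leg 3: from (-73.567°, -50.785°), δ = 498.5/6371.0088 = 0.078245 rad, θ = 41° → φ = -69.972°, λ = -42.173°.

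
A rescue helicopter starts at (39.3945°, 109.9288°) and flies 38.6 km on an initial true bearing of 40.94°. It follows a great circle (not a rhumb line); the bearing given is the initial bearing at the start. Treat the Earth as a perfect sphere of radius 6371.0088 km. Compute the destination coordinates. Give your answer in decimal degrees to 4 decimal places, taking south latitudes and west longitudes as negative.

The arc subtends δ = 38.6/6371.0088 = 0.006059 rad at the centre.
With φ₁ = 39.3945° = 0.687564 rad and θ = 40.94° = 0.714538 rad:
Destination latitude: φ₂ = arcsin( sin φ₁ cos δ + cos φ₁ sin δ cos θ ) = arcsin(0.638182) = 39.6564°.
Δλ = atan2( sin θ sin δ cos φ₁ , cos δ − sin φ₁ sin φ₂ ) = atan2(0.003068, 0.594956) = 0.005157 rad = 0.2955°.
λ₂ = λ₁ + Δλ = 110.2243°.

latitude 39.6564°, longitude 110.2243°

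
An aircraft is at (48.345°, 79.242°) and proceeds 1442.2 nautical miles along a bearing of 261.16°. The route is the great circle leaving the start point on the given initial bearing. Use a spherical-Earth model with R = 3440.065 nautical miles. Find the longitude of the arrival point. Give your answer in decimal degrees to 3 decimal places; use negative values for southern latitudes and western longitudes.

Central angle δ = d/R = 0.419236 rad.
Start latitude φ₁ = 0.843779 rad; initial bearing θ = 4.558102 rad.
Applying the spherical law of cosines for sides, sin φ₂ = sin φ₁ cos δ + cos φ₁ sin δ cos θ = 0.640879, so φ₂ = 39.857°.
For the longitude increment, Δλ = atan2( sin θ sin δ cos φ₁, cos δ − sin φ₁ sin φ₂ ) = atan2(-0.267338, 0.434561) = -31.599°.
Hence λ₂ = 79.242° + -31.599° = 47.643°.

longitude 47.643°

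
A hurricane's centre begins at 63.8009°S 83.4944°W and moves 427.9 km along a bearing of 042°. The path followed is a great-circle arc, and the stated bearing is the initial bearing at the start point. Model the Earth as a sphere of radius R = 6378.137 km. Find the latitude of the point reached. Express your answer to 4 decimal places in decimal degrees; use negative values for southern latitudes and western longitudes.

latitude -60.8388°

δ = 427.9/6378.137 = 0.067089 rad (3.8439°).
Start latitude φ₁ = -1.113536 rad; initial bearing θ = 0.733038 rad.
Applying the spherical law of cosines for sides, sin φ₂ = sin φ₁ cos δ + cos φ₁ sin δ cos θ = -0.873252, so φ₂ = -60.8388°.
For the longitude increment, Δλ = atan2( sin θ sin δ cos φ₁, cos δ − sin φ₁ sin φ₂ ) = atan2(0.019804, 0.214212) = 5.2821°.
λ₂ = λ₁ + Δλ = -78.2123°.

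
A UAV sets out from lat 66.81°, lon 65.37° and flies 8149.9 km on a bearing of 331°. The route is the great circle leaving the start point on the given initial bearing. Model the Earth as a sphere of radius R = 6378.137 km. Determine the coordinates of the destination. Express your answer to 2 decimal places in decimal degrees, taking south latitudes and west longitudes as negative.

The arc subtends δ = 8149.9/6378.137 = 1.277787 rad at the centre.
Start latitude φ₁ = 1.166054 rad; initial bearing θ = 5.777040 rad.
Destination latitude: φ₂ = arcsin( sin φ₁ cos δ + cos φ₁ sin δ cos θ ) = arcsin(0.595228) = 36.53°.
Δλ = atan2( sin θ sin δ cos φ₁ , cos δ − sin φ₁ sin φ₂ ) = atan2(-0.182772, -0.258301) = -2.525789 rad = -144.72°.
Hence λ₂ = 65.37° + -144.72° = -79.35°.

latitude 36.53°, longitude -79.35°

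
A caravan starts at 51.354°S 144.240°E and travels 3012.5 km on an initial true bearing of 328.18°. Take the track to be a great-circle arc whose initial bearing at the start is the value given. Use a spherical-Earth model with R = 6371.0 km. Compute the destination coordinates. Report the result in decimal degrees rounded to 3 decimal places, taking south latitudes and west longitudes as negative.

latitude -26.978°, longitude 128.609°

Central angle δ = d/R = 0.472846 rad.
Converting: φ₁ = -0.896296 rad, θ = 5.727822 rad.
sin φ₂ = sin φ₁ cos δ + cos φ₁ sin δ cos θ = (-0.781019)(0.890276) + (0.624507)(0.455422)(0.849709) = -0.453654
φ₂ = asin(-0.453654) = -0.470861 rad = -26.978°.
Then Δλ = atan2(-0.149958, 0.535964) = -0.272815 rad, from sin θ sin δ cos φ₁ over cos δ − sin φ₁ sin φ₂.
λ₂ = 144.240° + -15.631° = 128.609°.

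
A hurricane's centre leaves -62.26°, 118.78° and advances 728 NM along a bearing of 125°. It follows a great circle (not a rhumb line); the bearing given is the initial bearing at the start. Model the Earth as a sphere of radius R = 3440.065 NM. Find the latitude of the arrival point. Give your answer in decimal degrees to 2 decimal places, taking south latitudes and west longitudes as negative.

Angular distance δ = d/R = 728 / 3440.065 = 0.211624 rad.
Start latitude φ₁ = -1.086642 rad; initial bearing θ = 2.181662 rad.
Applying the spherical law of cosines for sides, sin φ₂ = sin φ₁ cos δ + cos φ₁ sin δ cos θ = -0.921402, so φ₂ = -67.13°.
For the longitude increment, Δλ = atan2( sin θ sin δ cos φ₁, cos δ − sin φ₁ sin φ₂ ) = atan2(0.080088, 0.162187) = 26.28°.
λ₂ = 118.78° + 26.28° = 145.06°.

latitude -67.13°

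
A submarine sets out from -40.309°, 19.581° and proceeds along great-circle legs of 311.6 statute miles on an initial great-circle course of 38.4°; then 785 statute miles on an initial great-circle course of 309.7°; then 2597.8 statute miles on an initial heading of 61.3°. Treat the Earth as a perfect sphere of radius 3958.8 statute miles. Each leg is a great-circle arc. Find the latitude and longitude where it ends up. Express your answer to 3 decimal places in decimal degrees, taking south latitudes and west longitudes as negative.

Apply the spherical direct solution leg by leg, carrying full precision between legs.
Leg 1: from (-40.309°, 19.581°), δ = 311.6/3958.8 = 0.078711 rad, θ = 38.4° → φ = -36.721°, λ = 23.074°.
Leg 2: from (-36.721°, 23.074°), δ = 785/3958.8 = 0.198292 rad, θ = 309.7° → φ = -29.034°, λ = 13.091°.
Leg 3: from (-29.034°, 13.091°), δ = 2597.8/3958.8 = 0.656209 rad, θ = 61.3° → φ = -7.375°, λ = 45.750°.

latitude -7.375°, longitude 45.750°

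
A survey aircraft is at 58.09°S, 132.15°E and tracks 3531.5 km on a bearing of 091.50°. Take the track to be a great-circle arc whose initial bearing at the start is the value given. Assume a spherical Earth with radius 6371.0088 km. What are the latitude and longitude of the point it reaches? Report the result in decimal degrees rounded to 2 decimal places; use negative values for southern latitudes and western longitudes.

latitude -46.81°, longitude -177.61°

The arc subtends δ = 3531.5/6371.0088 = 0.554308 rad at the centre.
Start latitude φ₁ = -1.013862 rad; initial bearing θ = 1.596976 rad.
Destination latitude: φ₂ = arcsin( sin φ₁ cos δ + cos φ₁ sin δ cos θ ) = arcsin(-0.729056) = -46.81°.
Then Δλ = atan2(0.278129, 0.231385) = 0.876885 rad, from sin θ sin δ cos φ₁ over cos δ − sin φ₁ sin φ₂.
λ₂ = 132.15° + 50.24° = 182.39°, normalized to (−180°, 180°] → -177.61°.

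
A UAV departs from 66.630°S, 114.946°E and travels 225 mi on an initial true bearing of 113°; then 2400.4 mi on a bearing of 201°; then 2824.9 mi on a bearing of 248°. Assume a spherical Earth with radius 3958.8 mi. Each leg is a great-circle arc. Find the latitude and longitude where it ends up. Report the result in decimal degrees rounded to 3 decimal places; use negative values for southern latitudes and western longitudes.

latitude -52.583°, longitude -101.428°

Apply the spherical direct solution leg by leg, carrying full precision between legs.
Leg 1: from (-66.630°, 114.946°), δ = 225/3958.8 = 0.056835 rad, θ = 113° → φ = -67.711°, λ = 122.870°.
Leg 2: from (-67.711°, 122.870°), δ = 2400.4/3958.8 = 0.606345 rad, θ = 201° → φ = -74.179°, λ = -8.618°.
Leg 3: from (-74.179°, -8.618°), δ = 2824.9/3958.8 = 0.713575 rad, θ = 248° → φ = -52.583°, λ = -101.428°.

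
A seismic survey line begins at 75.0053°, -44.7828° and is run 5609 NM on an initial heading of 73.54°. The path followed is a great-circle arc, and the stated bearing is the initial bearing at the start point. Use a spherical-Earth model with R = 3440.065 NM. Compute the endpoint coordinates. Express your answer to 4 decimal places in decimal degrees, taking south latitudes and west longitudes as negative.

Central angle δ = d/R = 1.630492 rad.
Start latitude φ₁ = 1.309089 rad; initial bearing θ = 1.283515 rad.
Destination latitude: φ₂ = arcsin( sin φ₁ cos δ + cos φ₁ sin δ cos θ ) = arcsin(0.015550) = 0.8910°.
Then Δλ = atan2(0.247684, -0.074681) = 1.863645 rad, from sin θ sin δ cos φ₁ over cos δ − sin φ₁ sin φ₂.
Hence λ₂ = -44.7828° + 106.7790° = 61.9962°.

latitude 0.8910°, longitude 61.9962°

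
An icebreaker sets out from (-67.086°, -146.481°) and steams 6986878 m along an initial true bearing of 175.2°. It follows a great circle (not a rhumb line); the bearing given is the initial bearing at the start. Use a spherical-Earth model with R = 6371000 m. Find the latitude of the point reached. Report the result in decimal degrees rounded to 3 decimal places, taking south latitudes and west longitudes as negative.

latitude -49.971°

Angular distance δ = d/R = 6986878 / 6371000 = 1.096669 rad.
Converting: φ₁ = -1.170872 rad, θ = 3.057817 rad.
Applying the spherical law of cosines for sides, sin φ₂ = sin φ₁ cos δ + cos φ₁ sin δ cos θ = -0.765721, so φ₂ = -49.971°.
Δλ = atan2( sin θ sin δ cos φ₁ , cos δ − sin φ₁ sin φ₂ ) = atan2(0.028986, -0.248736) = 3.025582 rad = 173.353°.
Hence λ₂ = -146.481° + 173.353° = 26.872°.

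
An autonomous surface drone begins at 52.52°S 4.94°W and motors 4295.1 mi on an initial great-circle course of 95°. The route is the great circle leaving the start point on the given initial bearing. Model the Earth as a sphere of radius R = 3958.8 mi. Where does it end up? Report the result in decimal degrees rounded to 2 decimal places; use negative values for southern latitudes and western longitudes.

latitude -24.67°, longitude 70.86°

Angular distance δ = d/R = 4295.1 / 3958.8 = 1.084950 rad.
Converting: φ₁ = -0.916647 rad, θ = 1.658063 rad.
sin φ₂ = sin φ₁ cos δ + cos φ₁ sin δ cos θ = (-0.793566)(0.466957) + (0.608484)(0.884280)(-0.087156) = -0.417457
φ₂ = asin(-0.417457) = -0.430645 rad = -24.67°.
For the longitude increment, Δλ = atan2( sin θ sin δ cos φ₁, cos δ − sin φ₁ sin φ₂ ) = atan2(0.536023, 0.135677) = 75.80°.
Hence λ₂ = -4.94° + 75.80° = 70.86°.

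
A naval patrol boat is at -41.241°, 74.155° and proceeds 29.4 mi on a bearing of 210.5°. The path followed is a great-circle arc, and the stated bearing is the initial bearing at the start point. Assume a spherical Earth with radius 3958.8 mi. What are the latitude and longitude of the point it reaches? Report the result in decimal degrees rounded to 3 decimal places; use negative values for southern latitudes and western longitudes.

The arc subtends δ = 29.4/3958.8 = 0.007426 rad at the centre.
With φ₁ = -41.241° = -0.719791 rad and θ = 210.5° = 3.673918 rad:
sin φ₂ = sin φ₁ cos δ + cos φ₁ sin δ cos θ = (-0.659228)(0.999972) + (0.751943)(0.007426)(-0.861629) = -0.664021
φ₂ = asin(-0.664021) = -0.726184 rad = -41.607°.
Then Δλ = atan2(-0.002834, 0.562231) = -0.005041 rad, from sin θ sin δ cos φ₁ over cos δ − sin φ₁ sin φ₂.
λ₂ = 74.155° + -0.289° = 73.866°.

latitude -41.607°, longitude 73.866°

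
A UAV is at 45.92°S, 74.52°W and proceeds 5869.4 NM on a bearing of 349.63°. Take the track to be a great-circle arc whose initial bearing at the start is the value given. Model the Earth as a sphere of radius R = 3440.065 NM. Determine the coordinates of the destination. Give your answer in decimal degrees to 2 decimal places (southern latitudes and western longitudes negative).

latitude 50.81°, longitude -90.91°

δ = 5869.4/3440.065 = 1.706189 rad (97.7574°).
Converting: φ₁ = -0.801455 rad, θ = 6.102195 rad.
sin φ₂ = sin φ₁ cos δ + cos φ₁ sin δ cos θ = (-0.718369)(-0.134979) + (0.695662)(0.990848)(0.983666) = 0.775001
φ₂ = asin(0.775001) = 0.886717 rad = 50.81°.
For the longitude increment, Δλ = atan2( sin θ sin δ cos φ₁, cos δ − sin φ₁ sin φ₂ ) = atan2(-0.124076, 0.421758) = -16.39°.
Hence λ₂ = -74.52° + -16.39° = -90.91°.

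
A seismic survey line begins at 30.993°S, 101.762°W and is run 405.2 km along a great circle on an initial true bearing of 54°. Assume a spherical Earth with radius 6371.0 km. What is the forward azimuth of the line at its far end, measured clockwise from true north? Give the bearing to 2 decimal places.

The arc subtends δ = 405.2/6371 = 0.063601 rad at the centre.
With φ₁ = -30.993° = -0.540930 rad and θ = 54° = 0.942478 rad:
Destination latitude: φ₂ = arcsin( sin φ₁ cos δ + cos φ₁ sin δ cos θ ) = arcsin(-0.481868) = -28.807°.
Then Δλ = atan2(0.044078, 0.749848) = 0.058715 rad, from sin θ sin δ cos φ₁ over cos δ − sin φ₁ sin φ₂.
λ₂ = λ₁ + Δλ = -98.398°.
The forward bearing on arrival equals the back-azimuth from the destination plus 180°.
Back-azimuth from P₂ (-28.81°, -98.40°) to P₁ (-30.99°, -101.76°), with Δλ' = λ₁ − λ₂ = -3.36°: atan2( sin Δλ' cos φ₁ , cos φ₂ sin φ₁ − sin φ₂ cos φ₁ cos Δλ' ) = 232.32°.
Final bearing = (232.32° + 180°) mod 360° = 52.32°.

final bearing 52.32°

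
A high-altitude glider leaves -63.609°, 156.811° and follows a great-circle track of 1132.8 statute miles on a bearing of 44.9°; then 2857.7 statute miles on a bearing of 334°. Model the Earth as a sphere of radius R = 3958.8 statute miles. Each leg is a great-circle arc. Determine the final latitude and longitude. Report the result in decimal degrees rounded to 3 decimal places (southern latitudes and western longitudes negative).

latitude -11.521°, longitude 157.829°

Apply the spherical direct solution leg by leg, carrying full precision between legs.
Leg 1: from (-63.609°, 156.811°), δ = 1132.8/3958.8 = 0.286147 rad, θ = 44.9° → φ = -50.398°, λ = 175.024°.
Leg 2: from (-50.398°, 175.024°), δ = 2857.7/3958.8 = 0.721860 rad, θ = 334° → φ = -11.521°, λ = 157.829°.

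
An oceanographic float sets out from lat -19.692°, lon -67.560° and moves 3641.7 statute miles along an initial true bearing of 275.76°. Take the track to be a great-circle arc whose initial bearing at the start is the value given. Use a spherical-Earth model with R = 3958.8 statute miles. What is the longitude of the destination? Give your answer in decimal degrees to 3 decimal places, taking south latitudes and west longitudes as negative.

The arc subtends δ = 3641.7/3958.8 = 0.919900 rad at the centre.
Converting: φ₁ = -0.343690 rad, θ = 4.812920 rad.
sin φ₂ = sin φ₁ cos δ + cos φ₁ sin δ cos θ = (-0.336964)(0.605900) + (0.941518)(0.795541)(0.100362) = -0.128994
φ₂ = asin(-0.128994) = -0.129354 rad = -7.411°.
Δλ = atan2( sin θ sin δ cos φ₁ , cos δ − sin φ₁ sin φ₂ ) = atan2(-0.745234, 0.562434) = -0.924289 rad = -52.958°.
λ₂ = -67.560° + -52.958° = -120.518°.

longitude -120.518°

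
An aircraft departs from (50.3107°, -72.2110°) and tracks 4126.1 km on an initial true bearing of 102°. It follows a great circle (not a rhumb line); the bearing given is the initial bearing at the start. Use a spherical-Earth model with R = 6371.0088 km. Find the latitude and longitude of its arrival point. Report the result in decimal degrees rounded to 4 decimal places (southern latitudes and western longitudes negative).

δ = 4126.1/6371.0088 = 0.647637 rad (37.1069°).
Start latitude φ₁ = 0.878087 rad; initial bearing θ = 1.780236 rad.
Destination latitude: φ₂ = arcsin( sin φ₁ cos δ + cos φ₁ sin δ cos θ ) = arcsin(0.533595) = 32.2487°.
For the longitude increment, Δλ = atan2( sin θ sin δ cos φ₁, cos δ − sin φ₁ sin φ₂ ) = atan2(0.376865, 0.386900) = 44.2472°.
Hence λ₂ = -72.2110° + 44.2472° = -27.9638°.

latitude 32.2487°, longitude -27.9638°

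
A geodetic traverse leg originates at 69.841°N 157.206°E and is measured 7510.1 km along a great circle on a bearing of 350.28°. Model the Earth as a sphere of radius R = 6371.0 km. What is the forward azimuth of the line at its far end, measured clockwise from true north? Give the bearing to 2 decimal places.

δ = 7510.1/6371 = 1.178795 rad (67.5400°).
Start latitude φ₁ = 1.218955 rad; initial bearing θ = 6.113539 rad.
sin φ₂ = sin φ₁ cos δ + cos φ₁ sin δ cos θ = (0.938740)(0.382039) + (0.344627)(0.924146)(0.985645) = 0.672549
φ₂ = asin(0.672549) = 0.737647 rad = 42.264°.
Δλ = atan2( sin θ sin δ cos φ₁ , cos δ − sin φ₁ sin φ₂ ) = atan2(-0.053771, -0.249309) = -2.929167 rad = -167.829°.
λ₂ = λ₁ + Δλ = -10.623°.
The forward bearing on arrival equals the back-azimuth from the destination plus 180°.
Back-azimuth from P₂ (42.26°, -10.62°) to P₁ (69.84°, 157.21°), with Δλ' = λ₁ − λ₂ = 167.83°: atan2( sin Δλ' cos φ₁ , cos φ₂ sin φ₁ − sin φ₂ cos φ₁ cos Δλ' ) = 4.51°.
Final bearing = (4.51° + 180°) mod 360° = 184.51°.

final bearing 184.51°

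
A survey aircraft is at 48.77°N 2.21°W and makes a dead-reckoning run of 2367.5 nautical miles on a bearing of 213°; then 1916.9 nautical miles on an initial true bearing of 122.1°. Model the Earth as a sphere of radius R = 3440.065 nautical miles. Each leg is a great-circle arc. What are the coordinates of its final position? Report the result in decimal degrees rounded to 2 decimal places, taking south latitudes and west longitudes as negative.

latitude -4.50°, longitude 3.67°

Apply the spherical direct solution leg by leg, carrying full precision between legs.
Leg 1: from (48.77°, -2.21°), δ = 2367.5/3440.065 = 0.688214 rad, θ = 213° → φ = 13.29°, λ = -23.03°.
Leg 2: from (13.29°, -23.03°), δ = 1916.9/3440.065 = 0.557228 rad, θ = 122.1° → φ = -4.50°, λ = 3.67°.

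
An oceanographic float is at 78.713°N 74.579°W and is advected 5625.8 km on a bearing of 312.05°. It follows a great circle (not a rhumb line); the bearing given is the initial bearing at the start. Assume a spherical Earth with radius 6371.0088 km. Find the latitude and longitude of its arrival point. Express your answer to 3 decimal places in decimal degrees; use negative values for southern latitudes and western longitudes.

latitude 46.371°, longitude 161.679°

δ = 5625.8/6371.0088 = 0.883031 rad (50.5940°).
With φ₁ = 78.713° = 1.373801 rad and θ = 312.05° = 5.446300 rad:
sin φ₂ = sin φ₁ cos δ + cos φ₁ sin δ cos θ = (0.980659)(0.634812) + (0.195724)(0.772667)(0.669779) = 0.723824
φ₂ = asin(0.723824) = 0.809329 rad = 46.371°.
Then Δλ = atan2(-0.112297, -0.075013) = -2.159713 rad, from sin θ sin δ cos φ₁ over cos δ − sin φ₁ sin φ₂.
λ₂ = -74.579° + -123.742° = -198.321°, normalized to (−180°, 180°] → 161.679°.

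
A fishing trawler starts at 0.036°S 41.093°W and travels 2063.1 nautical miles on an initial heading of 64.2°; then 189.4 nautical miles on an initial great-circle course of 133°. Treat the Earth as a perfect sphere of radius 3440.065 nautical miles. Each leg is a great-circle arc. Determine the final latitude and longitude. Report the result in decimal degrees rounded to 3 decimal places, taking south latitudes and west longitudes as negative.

latitude 12.027°, longitude -7.124°

Apply the spherical direct solution leg by leg, carrying full precision between legs.
Leg 1: from (-0.036°, -41.093°), δ = 2063.1/3440.065 = 0.599727 rad, θ = 64.2° → φ = 14.190°, λ = -9.482°.
Leg 2: from (14.190°, -9.482°), δ = 189.4/3440.065 = 0.055057 rad, θ = 133° → φ = 12.027°, λ = -7.124°.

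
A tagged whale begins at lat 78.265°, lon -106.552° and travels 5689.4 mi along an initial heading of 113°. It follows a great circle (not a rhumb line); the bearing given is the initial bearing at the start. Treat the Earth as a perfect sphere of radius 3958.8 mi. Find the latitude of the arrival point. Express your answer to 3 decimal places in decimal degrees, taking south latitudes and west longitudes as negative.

latitude 2.964°

The arc subtends δ = 5689.4/3958.8 = 1.437153 rad at the centre.
With φ₁ = 78.265° = 1.365982 rad and θ = 113° = 1.972222 rad:
Destination latitude: φ₂ = arcsin( sin φ₁ cos δ + cos φ₁ sin δ cos θ ) = arcsin(0.051701) = 2.964°.
Then Δλ = atan2(0.185548, 0.082626) = 1.151851 rad, from sin θ sin δ cos φ₁ over cos δ − sin φ₁ sin φ₂.
λ₂ = -106.552° + 65.996° = -40.556°.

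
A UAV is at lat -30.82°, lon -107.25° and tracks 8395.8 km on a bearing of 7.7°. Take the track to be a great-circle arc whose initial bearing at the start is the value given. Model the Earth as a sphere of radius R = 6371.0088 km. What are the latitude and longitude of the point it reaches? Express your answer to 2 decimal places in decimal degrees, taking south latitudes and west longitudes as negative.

latitude 44.08°, longitude -96.85°

The arc subtends δ = 8395.8/6371.0088 = 1.317813 rad at the centre.
With φ₁ = -30.82° = -0.537910 rad and θ = 7.7° = 0.134390 rad:
sin φ₂ = sin φ₁ cos δ + cos φ₁ sin δ cos θ = (-0.512343)(0.250293) + (0.858781)(0.968170)(0.990983) = 0.695713
φ₂ = asin(0.695713) = 0.769412 rad = 44.08°.
For the longitude increment, Δλ = atan2( sin θ sin δ cos φ₁, cos δ − sin φ₁ sin φ₂ ) = atan2(0.111402, 0.606737) = 10.40°.
λ₂ = -107.25° + 10.40° = -96.85°.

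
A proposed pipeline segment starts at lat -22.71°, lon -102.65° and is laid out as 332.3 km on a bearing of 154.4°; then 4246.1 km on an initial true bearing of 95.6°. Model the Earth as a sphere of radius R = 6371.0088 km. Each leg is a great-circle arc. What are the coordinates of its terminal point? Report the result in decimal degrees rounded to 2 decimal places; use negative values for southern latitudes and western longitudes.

Apply the spherical direct solution leg by leg, carrying full precision between legs.
Leg 1: from (-22.71°, -102.65°), δ = 332.3/6371.0088 = 0.052158 rad, θ = 154.4° → φ = -25.40°, λ = -101.22°.
Leg 2: from (-25.40°, -101.22°), δ = 4246.1/6371.0088 = 0.666472 rad, θ = 95.6° → φ = -23.06°, λ = -59.26°.

latitude -23.06°, longitude -59.26°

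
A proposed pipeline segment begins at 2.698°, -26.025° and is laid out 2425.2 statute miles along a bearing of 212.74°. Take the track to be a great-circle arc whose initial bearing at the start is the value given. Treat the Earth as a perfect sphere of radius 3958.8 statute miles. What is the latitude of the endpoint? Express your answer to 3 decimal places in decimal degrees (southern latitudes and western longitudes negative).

Angular distance δ = d/R = 2425.2 / 3958.8 = 0.612610 rad.
Start latitude φ₁ = 0.047089 rad; initial bearing θ = 3.713013 rad.
Applying the spherical law of cosines for sides, sin φ₂ = sin φ₁ cos δ + cos φ₁ sin δ cos θ = -0.444608, so φ₂ = -26.398°.
Δλ = atan2( sin θ sin δ cos φ₁ , cos δ − sin φ₁ sin φ₂ ) = atan2(-0.310634, 0.839079) = -0.354563 rad = -20.315°.
Hence λ₂ = -26.025° + -20.315° = -46.340°.

latitude -26.398°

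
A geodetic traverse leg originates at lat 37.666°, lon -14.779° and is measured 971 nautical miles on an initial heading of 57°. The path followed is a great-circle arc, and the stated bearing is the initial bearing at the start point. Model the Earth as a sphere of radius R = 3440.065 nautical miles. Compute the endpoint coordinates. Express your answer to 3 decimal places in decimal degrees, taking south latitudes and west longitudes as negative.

latitude 44.988°, longitude 4.507°

δ = 971/3440.065 = 0.282262 rad (16.1724°).
Start latitude φ₁ = 0.657396 rad; initial bearing θ = 0.994838 rad.
sin φ₂ = sin φ₁ cos δ + cos φ₁ sin δ cos θ = (0.611057)(0.960428) + (0.791586)(0.278529)(0.544639) = 0.706958
φ₂ = asin(0.706958) = 0.785188 rad = 44.988°.
Δλ = atan2( sin θ sin δ cos φ₁ , cos δ − sin φ₁ sin φ₂ ) = atan2(0.184910, 0.528436) = 0.336603 rad = 19.286°.
λ₂ = λ₁ + Δλ = 4.507°.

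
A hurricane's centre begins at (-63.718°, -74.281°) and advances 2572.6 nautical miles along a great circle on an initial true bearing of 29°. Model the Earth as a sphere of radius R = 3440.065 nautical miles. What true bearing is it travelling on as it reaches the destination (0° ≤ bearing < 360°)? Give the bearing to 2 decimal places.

The arc subtends δ = 2572.6/3440.065 = 0.747835 rad at the centre.
Converting: φ₁ = -1.112089 rad, θ = 0.506145 rad.
Applying the spherical law of cosines for sides, sin φ₂ = sin φ₁ cos δ + cos φ₁ sin δ cos θ = -0.394007, so φ₂ = -23.204°.
Then Δλ = atan2(0.145986, 0.379886) = 0.366889 rad, from sin θ sin δ cos φ₁ over cos δ − sin φ₁ sin φ₂.
Hence λ₂ = -74.281° + 21.021° = -53.260°.
The forward bearing on arrival equals the back-azimuth from the destination plus 180°.
Back-azimuth from P₂ (-23.20°, -53.26°) to P₁ (-63.72°, -74.28°), with Δλ' = λ₁ − λ₂ = -21.02°: atan2( sin Δλ' cos φ₁ , cos φ₂ sin φ₁ − sin φ₂ cos φ₁ cos Δλ' ) = 193.51°.
Final bearing = (193.51° + 180°) mod 360° = 13.51°.

final bearing 13.51°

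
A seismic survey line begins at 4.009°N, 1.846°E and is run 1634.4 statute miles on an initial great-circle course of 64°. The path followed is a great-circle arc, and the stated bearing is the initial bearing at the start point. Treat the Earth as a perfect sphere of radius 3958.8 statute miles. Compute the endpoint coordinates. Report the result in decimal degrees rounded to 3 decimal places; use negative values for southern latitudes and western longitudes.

latitude 13.857°, longitude 23.650°

Central angle δ = d/R = 0.412852 rad.
With φ₁ = 4.009° = 0.069970 rad and θ = 64° = 1.117011 rad:
sin φ₂ = sin φ₁ cos δ + cos φ₁ sin δ cos θ = (0.069913)(0.915980) + (0.997553)(0.401224)(0.438371) = 0.239494
φ₂ = asin(0.239494) = 0.241844 rad = 13.857°.
Then Δλ = atan2(0.359735, 0.899236) = 0.380545 rad, from sin θ sin δ cos φ₁ over cos δ − sin φ₁ sin φ₂.
Hence λ₂ = 1.846° + 21.804° = 23.650°.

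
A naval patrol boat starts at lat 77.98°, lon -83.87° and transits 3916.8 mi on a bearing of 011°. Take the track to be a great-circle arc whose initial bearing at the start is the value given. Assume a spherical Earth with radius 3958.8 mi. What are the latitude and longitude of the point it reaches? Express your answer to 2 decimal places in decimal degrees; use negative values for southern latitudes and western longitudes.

Angular distance δ = d/R = 3916.8 / 3958.8 = 0.989391 rad.
Converting: φ₁ = 1.361008 rad, θ = 0.191986 rad.
Applying the spherical law of cosines for sides, sin φ₂ = sin φ₁ cos δ + cos φ₁ sin δ cos θ = 0.707996, so φ₂ = 45.07°.
Δλ = atan2( sin θ sin δ cos φ₁ , cos δ − sin φ₁ sin φ₂ ) = atan2(0.033208, -0.143274) = 2.913838 rad = 166.95°.
λ₂ = -83.87° + 166.95° = 83.08°.

latitude 45.07°, longitude 83.08°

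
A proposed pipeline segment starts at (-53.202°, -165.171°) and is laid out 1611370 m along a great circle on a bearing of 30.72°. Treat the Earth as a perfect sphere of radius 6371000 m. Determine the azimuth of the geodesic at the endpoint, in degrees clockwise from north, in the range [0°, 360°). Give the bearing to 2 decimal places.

Central angle δ = d/R = 0.252923 rad.
With φ₁ = -53.202° = -0.928550 rad and θ = 30.72° = 0.536165 rad:
sin φ₂ = sin φ₁ cos δ + cos φ₁ sin δ cos θ = (-0.800752)(0.968185) + (0.598996)(0.250235)(0.859674) = -0.646420
φ₂ = asin(-0.646420) = -0.702884 rad = -40.272°.
Δλ = atan2( sin θ sin δ cos φ₁ , cos δ − sin φ₁ sin φ₂ ) = atan2(0.076570, 0.450563) = 0.168335 rad = 9.645°.
Hence λ₂ = -165.171° + 9.645° = -155.526°.
The forward bearing on arrival equals the back-azimuth from the destination plus 180°.
Back-azimuth from P₂ (-40.27°, -155.53°) to P₁ (-53.20°, -165.17°), with Δλ' = λ₁ − λ₂ = -9.64°: atan2( sin Δλ' cos φ₁ , cos φ₂ sin φ₁ − sin φ₂ cos φ₁ cos Δλ' ) = 203.64°.
Final bearing = (203.64° + 180°) mod 360° = 23.64°.

final bearing 23.64°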